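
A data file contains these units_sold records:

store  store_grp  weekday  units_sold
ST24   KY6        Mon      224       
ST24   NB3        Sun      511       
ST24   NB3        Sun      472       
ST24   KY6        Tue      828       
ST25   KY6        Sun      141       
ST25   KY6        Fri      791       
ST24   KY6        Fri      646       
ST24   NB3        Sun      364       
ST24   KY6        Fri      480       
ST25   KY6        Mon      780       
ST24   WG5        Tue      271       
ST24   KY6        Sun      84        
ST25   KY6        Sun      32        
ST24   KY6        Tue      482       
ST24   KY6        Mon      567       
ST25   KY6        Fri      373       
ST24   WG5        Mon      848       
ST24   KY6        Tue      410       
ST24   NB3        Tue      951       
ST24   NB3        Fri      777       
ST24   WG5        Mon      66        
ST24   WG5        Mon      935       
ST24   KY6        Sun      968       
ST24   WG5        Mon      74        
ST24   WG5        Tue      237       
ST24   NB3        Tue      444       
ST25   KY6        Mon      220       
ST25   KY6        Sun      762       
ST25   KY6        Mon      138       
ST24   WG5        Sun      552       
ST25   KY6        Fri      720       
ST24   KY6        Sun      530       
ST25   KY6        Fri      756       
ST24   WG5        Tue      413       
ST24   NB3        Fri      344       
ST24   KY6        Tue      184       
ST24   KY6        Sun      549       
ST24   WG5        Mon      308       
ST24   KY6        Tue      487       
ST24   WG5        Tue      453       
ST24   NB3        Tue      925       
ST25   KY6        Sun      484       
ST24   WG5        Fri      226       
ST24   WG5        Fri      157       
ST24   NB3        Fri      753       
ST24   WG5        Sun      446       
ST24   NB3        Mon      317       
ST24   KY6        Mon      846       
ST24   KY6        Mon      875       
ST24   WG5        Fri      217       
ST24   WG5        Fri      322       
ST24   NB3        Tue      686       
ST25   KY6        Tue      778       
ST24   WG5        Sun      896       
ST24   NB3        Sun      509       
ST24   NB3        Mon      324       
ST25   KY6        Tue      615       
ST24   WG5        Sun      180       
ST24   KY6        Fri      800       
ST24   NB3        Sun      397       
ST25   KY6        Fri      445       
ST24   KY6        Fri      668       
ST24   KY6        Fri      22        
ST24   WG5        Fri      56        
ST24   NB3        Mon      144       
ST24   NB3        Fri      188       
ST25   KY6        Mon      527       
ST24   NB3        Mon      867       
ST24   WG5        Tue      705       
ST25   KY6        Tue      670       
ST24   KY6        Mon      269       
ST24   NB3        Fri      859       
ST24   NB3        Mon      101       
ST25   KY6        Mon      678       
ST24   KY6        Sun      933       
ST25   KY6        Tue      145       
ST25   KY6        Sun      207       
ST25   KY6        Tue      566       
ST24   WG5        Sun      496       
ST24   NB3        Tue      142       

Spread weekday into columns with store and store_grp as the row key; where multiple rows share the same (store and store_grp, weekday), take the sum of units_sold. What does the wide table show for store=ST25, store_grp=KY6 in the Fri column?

3085

Rows with store=ST25, store_grp=KY6 and weekday=Fri: units_sold values are 791, 373, 720, 756, 445.
791 + 373 + 720 + 756 + 445 = 3085.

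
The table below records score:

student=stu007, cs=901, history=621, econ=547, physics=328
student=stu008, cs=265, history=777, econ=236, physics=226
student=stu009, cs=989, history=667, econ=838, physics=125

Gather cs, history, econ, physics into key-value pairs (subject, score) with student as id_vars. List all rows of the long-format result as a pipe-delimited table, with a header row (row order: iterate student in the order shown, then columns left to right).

Each (student, column) pair becomes one row: 3 × 4 = 12 rows.
For example, (stu007, cs) → score=901.

| student | subject | score |
| stu007 | cs | 901 |
| stu007 | history | 621 |
| stu007 | econ | 547 |
| stu007 | physics | 328 |
| stu008 | cs | 265 |
| stu008 | history | 777 |
| stu008 | econ | 236 |
| stu008 | physics | 226 |
| stu009 | cs | 989 |
| stu009 | history | 667 |
| stu009 | econ | 838 |
| stu009 | physics | 125 |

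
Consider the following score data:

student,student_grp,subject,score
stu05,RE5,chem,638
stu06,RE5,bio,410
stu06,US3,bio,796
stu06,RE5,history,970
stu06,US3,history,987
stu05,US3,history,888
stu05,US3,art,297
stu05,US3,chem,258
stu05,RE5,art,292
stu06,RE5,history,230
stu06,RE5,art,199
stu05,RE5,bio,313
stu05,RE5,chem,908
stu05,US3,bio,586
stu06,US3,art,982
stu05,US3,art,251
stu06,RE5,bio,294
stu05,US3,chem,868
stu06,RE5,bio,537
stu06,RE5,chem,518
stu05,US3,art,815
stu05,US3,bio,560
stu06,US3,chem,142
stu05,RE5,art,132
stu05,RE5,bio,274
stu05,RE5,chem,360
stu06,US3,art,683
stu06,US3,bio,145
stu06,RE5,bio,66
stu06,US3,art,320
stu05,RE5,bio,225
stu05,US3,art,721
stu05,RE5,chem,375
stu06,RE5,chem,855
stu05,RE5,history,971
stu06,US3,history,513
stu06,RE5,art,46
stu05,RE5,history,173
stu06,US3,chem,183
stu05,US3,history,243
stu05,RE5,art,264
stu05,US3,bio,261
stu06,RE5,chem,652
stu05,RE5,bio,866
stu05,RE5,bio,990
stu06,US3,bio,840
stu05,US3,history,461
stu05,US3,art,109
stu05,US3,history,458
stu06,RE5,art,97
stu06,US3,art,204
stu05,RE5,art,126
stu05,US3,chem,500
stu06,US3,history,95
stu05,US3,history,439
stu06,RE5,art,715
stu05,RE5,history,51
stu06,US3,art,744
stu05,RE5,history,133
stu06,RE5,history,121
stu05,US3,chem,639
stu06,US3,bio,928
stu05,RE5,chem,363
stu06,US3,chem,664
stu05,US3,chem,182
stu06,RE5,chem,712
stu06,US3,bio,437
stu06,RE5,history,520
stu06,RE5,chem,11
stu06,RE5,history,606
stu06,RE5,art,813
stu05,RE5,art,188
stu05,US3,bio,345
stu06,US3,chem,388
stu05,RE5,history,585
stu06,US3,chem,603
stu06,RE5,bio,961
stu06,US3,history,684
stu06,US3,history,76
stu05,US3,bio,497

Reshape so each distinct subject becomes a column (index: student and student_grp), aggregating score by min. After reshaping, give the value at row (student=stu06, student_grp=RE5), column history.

121

Rows with student=stu06, student_grp=RE5 and subject=history: score values are 970, 230, 121, 520, 606.
min(970, 230, 121, 520, 606) = 121.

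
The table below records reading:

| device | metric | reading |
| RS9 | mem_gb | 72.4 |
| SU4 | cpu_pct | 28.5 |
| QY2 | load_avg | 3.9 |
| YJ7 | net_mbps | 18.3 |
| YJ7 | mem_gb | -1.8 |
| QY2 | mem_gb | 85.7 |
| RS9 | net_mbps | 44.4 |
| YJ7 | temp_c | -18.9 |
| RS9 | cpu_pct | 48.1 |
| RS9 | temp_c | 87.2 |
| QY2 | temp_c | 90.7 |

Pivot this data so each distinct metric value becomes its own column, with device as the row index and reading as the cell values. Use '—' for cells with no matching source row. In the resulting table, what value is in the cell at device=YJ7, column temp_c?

-18.9

The long row with device=YJ7, metric=temp_c has reading=-18.9.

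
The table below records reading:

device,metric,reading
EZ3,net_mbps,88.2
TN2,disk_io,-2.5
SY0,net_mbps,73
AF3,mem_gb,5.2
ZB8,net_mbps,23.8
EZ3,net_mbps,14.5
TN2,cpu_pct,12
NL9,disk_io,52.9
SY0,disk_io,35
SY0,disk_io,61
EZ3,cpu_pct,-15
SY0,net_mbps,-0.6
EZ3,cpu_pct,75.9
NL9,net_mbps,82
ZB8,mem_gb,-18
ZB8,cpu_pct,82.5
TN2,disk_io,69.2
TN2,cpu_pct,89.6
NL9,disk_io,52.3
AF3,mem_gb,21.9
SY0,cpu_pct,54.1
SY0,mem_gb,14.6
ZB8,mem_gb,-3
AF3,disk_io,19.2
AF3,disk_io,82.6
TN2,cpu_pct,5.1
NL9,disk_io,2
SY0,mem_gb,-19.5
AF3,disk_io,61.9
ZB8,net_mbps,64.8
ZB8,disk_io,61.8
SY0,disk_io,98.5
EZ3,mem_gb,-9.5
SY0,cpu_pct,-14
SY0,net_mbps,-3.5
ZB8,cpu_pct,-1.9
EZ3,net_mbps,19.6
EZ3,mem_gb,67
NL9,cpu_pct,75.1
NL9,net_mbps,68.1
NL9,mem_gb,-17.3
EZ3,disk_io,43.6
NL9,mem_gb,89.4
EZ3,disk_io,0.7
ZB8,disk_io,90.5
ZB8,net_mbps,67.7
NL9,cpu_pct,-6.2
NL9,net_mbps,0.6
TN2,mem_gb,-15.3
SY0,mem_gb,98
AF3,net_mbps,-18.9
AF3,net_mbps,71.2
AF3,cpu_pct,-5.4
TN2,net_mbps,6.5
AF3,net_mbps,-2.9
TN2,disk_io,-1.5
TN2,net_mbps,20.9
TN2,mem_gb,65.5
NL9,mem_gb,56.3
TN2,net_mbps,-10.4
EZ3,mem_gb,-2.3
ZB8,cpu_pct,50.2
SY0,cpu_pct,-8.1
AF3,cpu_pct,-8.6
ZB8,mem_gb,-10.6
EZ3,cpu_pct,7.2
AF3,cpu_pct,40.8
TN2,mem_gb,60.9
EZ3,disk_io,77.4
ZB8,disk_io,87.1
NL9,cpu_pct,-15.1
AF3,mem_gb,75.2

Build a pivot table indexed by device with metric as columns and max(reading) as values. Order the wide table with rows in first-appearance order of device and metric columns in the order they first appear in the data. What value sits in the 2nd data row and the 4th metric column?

With rows in first-appearance order of device, row 2 is device=TN2. metric columns in first-appearance order: net_mbps, disk_io, mem_gb, cpu_pct; column 4 is cpu_pct.
Long rows with device=TN2, metric=cpu_pct: max(12, 89.6, 5.1) = 89.6.

89.6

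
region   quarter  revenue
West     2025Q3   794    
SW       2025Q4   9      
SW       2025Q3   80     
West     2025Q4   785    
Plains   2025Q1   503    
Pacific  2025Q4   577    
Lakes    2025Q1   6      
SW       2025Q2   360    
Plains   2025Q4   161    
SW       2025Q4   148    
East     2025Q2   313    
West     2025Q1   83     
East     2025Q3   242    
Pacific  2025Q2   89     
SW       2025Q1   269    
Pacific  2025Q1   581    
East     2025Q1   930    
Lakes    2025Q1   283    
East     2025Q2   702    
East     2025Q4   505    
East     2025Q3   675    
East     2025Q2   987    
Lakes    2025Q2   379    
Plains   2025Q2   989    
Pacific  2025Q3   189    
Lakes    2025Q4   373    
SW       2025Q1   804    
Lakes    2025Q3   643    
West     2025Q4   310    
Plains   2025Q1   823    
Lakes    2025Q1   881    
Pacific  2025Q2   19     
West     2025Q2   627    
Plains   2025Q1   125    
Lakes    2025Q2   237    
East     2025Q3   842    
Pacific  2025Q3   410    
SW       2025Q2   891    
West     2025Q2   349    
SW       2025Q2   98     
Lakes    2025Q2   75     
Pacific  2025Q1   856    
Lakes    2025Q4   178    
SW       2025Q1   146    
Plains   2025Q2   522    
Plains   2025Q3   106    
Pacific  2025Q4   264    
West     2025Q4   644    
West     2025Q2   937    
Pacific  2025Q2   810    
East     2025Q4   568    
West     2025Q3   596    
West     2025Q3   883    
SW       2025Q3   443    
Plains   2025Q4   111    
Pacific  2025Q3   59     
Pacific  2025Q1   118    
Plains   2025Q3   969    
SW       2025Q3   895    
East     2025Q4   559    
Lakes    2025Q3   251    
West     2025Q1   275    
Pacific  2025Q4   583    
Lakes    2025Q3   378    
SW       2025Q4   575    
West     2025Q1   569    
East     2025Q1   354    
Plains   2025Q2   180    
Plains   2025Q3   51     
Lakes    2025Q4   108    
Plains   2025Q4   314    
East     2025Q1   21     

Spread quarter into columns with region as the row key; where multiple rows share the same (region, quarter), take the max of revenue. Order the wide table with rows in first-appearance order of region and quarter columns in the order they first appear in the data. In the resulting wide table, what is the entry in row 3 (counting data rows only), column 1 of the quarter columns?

With rows in first-appearance order of region, row 3 is region=Plains. quarter columns in first-appearance order: 2025Q3, 2025Q4, 2025Q1, 2025Q2; column 1 is 2025Q3.
Long rows with region=Plains, quarter=2025Q3: max(106, 969, 51) = 969.

969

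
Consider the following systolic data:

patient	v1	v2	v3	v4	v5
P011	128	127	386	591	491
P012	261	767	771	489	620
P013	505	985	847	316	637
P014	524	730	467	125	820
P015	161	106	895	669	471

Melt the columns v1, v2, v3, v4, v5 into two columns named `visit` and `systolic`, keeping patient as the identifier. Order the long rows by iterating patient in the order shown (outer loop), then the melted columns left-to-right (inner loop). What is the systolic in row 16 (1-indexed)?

524

25 rows total (5 × 5). Row 16: index ⌊(16-1)/5⌋ = 3 into patient → P014; (16-1) mod 5 = 0 into the melted columns → v1.
So row 16 is (P014, v1, 524); systolic = 524.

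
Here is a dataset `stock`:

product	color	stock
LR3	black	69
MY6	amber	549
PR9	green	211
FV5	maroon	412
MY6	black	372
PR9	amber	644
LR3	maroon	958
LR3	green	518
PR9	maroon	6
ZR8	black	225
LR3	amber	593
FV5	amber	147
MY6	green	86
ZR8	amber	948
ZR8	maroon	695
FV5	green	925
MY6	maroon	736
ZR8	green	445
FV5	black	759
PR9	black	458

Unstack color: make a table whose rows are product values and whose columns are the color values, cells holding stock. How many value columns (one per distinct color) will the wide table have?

4

4 distinct color values: green, black, amber, maroon.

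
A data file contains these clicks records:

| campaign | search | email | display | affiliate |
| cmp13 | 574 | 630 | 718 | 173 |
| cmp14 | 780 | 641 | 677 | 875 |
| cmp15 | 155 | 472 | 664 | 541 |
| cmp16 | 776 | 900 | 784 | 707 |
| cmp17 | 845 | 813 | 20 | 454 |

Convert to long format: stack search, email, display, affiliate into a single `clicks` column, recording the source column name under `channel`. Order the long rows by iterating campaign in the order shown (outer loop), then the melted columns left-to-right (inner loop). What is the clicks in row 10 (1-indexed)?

20 rows total (5 × 4). Row 10: index ⌊(10-1)/4⌋ = 2 into campaign → cmp15; (10-1) mod 4 = 1 into the melted columns → email.
So row 10 is (cmp15, email, 472); clicks = 472.

472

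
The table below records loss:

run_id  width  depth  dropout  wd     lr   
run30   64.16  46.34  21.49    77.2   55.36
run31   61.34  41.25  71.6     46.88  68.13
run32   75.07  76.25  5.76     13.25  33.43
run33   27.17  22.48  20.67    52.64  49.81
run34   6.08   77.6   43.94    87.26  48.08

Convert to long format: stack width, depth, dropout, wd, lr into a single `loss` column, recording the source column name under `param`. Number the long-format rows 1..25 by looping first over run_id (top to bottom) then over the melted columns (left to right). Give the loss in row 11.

25 rows total (5 × 5). Row 11: index ⌊(11-1)/5⌋ = 2 into run_id → run32; (11-1) mod 5 = 0 into the melted columns → width.
So row 11 is (run32, width, 75.07); loss = 75.07.

75.07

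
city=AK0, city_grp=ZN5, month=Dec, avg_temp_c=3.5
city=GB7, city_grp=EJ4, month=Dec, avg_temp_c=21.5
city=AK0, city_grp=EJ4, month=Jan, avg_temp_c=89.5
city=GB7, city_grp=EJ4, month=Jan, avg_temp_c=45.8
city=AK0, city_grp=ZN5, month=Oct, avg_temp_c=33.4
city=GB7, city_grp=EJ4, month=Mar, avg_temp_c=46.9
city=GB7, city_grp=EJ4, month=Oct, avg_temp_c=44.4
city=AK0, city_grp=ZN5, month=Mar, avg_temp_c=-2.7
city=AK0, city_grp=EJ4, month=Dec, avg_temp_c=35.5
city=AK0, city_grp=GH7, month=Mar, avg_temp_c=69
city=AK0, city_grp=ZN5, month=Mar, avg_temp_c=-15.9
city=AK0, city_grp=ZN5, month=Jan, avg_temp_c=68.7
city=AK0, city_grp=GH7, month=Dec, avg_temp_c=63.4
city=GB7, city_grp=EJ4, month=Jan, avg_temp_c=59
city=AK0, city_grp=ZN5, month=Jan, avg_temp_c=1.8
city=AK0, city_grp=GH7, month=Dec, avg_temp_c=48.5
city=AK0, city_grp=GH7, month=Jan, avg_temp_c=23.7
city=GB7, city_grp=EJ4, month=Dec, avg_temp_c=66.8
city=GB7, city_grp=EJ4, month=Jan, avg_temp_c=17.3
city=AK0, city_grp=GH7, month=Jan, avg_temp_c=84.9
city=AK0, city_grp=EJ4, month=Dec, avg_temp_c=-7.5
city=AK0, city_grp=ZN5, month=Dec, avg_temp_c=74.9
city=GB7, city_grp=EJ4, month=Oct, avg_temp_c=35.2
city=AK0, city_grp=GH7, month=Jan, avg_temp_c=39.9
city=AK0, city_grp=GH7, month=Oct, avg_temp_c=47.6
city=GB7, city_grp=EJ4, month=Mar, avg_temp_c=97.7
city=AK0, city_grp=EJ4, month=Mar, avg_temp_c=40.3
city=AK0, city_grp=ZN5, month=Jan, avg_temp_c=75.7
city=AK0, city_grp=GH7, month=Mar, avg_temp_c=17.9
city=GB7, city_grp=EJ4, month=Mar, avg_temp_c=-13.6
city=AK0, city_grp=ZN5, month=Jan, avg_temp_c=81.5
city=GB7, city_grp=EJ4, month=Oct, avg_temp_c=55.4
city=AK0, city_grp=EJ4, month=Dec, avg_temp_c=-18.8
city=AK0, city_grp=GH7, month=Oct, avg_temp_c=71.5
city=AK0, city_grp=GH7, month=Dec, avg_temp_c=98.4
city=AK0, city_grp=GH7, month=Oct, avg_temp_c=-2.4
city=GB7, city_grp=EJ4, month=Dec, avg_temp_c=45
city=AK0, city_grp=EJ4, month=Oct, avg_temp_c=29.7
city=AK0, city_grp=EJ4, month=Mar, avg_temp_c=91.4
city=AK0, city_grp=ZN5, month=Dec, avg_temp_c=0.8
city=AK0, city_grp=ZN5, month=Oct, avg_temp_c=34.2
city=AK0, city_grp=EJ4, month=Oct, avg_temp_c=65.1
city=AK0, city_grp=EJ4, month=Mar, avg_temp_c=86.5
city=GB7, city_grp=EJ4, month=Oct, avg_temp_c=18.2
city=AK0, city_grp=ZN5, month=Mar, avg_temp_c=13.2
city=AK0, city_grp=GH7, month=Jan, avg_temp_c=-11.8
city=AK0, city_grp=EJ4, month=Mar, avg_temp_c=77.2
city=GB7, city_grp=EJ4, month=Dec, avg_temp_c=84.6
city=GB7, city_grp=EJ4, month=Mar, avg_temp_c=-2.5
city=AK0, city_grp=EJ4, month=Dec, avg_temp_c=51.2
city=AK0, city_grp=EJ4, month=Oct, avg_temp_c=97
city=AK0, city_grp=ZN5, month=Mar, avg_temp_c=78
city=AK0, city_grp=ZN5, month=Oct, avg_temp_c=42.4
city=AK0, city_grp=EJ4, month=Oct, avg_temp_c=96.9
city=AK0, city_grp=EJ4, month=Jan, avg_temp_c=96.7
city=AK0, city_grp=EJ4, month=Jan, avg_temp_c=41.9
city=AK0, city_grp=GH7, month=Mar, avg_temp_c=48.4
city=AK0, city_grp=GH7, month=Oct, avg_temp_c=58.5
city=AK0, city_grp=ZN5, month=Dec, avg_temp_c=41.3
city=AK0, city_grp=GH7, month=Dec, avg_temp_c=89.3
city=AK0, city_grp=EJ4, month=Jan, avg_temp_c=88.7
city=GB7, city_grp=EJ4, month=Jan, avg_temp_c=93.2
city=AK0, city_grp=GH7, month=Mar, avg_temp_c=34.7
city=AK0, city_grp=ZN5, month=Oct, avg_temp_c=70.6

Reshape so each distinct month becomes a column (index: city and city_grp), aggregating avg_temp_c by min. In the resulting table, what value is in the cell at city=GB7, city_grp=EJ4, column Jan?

17.3

Rows with city=GB7, city_grp=EJ4 and month=Jan: avg_temp_c values are 45.8, 59, 17.3, 93.2.
min(45.8, 59, 17.3, 93.2) = 17.3.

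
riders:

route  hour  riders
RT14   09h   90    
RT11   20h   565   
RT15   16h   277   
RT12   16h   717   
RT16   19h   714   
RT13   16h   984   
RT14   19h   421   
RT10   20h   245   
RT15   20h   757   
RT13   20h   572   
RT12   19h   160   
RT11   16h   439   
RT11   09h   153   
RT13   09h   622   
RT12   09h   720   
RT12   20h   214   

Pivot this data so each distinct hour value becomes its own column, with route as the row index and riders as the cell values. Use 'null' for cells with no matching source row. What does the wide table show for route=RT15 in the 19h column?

No long-format row has route=RT15 and hour=19h, so the cell is null.

null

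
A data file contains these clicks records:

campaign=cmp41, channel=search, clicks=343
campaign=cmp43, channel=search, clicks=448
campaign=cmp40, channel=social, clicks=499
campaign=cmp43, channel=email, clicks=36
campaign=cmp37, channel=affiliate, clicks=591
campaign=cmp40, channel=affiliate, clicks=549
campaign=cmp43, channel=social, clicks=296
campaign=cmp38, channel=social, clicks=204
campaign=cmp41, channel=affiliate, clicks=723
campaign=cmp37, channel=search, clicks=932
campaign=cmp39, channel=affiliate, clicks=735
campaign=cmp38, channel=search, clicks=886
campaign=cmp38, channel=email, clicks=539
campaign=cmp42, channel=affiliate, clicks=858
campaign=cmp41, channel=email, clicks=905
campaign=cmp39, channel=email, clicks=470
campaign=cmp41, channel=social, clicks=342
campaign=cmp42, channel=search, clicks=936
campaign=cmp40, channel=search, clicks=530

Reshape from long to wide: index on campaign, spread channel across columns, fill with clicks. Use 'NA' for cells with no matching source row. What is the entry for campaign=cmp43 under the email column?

36

The long row with campaign=cmp43, channel=email has clicks=36.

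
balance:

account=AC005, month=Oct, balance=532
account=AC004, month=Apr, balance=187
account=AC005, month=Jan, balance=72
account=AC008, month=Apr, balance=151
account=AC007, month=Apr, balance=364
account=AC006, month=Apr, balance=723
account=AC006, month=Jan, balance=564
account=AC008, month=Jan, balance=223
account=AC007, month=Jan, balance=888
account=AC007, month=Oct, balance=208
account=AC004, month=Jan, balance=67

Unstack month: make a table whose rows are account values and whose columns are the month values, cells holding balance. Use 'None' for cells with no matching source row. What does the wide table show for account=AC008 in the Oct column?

None

No long-format row has account=AC008 and month=Oct, so the cell is None.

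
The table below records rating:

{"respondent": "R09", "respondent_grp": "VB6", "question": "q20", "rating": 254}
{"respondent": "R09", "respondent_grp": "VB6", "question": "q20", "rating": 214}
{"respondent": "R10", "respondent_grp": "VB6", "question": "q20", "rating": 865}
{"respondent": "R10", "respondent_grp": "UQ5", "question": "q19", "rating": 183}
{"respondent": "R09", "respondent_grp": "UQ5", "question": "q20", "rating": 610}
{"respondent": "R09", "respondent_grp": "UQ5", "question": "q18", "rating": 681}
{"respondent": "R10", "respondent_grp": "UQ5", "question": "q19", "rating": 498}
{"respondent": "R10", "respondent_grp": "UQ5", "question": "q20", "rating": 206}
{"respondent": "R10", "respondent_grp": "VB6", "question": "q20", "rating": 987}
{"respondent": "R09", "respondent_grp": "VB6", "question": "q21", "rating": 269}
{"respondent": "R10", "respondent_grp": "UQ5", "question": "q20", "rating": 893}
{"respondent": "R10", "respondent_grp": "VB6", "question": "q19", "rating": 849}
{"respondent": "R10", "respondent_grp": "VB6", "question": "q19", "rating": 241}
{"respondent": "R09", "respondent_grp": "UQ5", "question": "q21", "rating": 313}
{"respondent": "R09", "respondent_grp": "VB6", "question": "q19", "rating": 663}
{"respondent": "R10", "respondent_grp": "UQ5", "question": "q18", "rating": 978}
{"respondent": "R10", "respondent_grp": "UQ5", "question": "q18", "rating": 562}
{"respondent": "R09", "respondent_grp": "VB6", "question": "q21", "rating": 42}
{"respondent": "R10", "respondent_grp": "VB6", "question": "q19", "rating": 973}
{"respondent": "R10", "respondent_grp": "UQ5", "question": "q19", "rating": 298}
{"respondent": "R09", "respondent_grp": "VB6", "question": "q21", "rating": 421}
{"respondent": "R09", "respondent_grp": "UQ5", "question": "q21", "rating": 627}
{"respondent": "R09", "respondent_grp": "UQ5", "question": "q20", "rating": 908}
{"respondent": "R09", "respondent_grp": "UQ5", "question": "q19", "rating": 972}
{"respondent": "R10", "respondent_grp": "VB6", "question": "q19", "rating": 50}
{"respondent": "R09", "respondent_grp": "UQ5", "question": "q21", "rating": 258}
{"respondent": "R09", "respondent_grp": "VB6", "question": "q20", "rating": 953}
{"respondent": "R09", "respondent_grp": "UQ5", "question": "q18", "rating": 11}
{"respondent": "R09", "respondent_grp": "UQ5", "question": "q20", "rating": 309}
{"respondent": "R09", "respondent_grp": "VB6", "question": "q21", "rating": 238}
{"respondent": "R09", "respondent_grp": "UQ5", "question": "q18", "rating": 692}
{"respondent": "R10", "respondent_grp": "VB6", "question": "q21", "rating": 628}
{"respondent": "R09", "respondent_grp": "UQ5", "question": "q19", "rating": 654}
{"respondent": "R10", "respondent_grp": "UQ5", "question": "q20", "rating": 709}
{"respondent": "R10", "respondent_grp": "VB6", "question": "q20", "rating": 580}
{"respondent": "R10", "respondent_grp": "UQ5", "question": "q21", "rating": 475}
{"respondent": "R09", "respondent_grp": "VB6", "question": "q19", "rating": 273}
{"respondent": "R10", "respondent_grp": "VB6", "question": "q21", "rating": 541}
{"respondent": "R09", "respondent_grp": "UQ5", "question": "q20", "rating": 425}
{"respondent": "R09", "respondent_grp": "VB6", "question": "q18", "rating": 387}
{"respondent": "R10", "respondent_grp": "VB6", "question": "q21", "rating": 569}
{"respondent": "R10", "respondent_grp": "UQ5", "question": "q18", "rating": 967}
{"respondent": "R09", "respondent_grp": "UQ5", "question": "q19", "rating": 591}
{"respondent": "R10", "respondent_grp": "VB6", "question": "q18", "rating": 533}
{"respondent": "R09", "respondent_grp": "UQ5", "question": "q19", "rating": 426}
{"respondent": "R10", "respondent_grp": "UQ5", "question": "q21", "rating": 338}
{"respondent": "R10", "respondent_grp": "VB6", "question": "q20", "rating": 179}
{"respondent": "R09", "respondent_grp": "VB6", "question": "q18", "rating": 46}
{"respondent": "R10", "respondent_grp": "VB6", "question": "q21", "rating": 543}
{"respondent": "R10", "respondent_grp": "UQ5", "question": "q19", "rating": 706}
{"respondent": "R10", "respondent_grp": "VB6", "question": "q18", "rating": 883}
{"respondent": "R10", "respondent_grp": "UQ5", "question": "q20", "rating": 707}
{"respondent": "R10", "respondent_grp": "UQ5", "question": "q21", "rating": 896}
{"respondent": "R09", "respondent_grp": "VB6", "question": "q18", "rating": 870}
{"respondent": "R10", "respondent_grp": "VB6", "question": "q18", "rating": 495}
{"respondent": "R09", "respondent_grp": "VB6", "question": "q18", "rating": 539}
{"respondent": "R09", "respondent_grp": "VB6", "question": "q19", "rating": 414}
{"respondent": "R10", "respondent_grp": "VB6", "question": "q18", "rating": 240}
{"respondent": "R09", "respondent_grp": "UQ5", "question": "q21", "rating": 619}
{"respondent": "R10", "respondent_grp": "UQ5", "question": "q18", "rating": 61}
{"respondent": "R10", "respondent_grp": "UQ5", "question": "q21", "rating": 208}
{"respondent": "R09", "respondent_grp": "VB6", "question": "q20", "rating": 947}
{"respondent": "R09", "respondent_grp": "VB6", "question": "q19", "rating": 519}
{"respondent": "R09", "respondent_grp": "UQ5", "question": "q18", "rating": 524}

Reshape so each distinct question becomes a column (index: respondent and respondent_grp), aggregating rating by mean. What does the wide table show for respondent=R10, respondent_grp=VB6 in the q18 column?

537.75

Rows with respondent=R10, respondent_grp=VB6 and question=q18: rating values are 533, 883, 495, 240.
(533 + 883 + 495 + 240) / 4 = 537.75.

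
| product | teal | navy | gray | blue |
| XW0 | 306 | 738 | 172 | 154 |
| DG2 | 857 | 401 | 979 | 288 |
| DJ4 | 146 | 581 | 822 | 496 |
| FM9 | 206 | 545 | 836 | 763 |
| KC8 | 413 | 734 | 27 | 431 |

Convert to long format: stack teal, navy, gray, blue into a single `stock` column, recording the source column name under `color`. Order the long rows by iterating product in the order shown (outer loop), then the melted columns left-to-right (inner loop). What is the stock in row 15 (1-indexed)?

20 rows total (5 × 4). Row 15: index ⌊(15-1)/4⌋ = 3 into product → FM9; (15-1) mod 4 = 2 into the melted columns → gray.
So row 15 is (FM9, gray, 836); stock = 836.

836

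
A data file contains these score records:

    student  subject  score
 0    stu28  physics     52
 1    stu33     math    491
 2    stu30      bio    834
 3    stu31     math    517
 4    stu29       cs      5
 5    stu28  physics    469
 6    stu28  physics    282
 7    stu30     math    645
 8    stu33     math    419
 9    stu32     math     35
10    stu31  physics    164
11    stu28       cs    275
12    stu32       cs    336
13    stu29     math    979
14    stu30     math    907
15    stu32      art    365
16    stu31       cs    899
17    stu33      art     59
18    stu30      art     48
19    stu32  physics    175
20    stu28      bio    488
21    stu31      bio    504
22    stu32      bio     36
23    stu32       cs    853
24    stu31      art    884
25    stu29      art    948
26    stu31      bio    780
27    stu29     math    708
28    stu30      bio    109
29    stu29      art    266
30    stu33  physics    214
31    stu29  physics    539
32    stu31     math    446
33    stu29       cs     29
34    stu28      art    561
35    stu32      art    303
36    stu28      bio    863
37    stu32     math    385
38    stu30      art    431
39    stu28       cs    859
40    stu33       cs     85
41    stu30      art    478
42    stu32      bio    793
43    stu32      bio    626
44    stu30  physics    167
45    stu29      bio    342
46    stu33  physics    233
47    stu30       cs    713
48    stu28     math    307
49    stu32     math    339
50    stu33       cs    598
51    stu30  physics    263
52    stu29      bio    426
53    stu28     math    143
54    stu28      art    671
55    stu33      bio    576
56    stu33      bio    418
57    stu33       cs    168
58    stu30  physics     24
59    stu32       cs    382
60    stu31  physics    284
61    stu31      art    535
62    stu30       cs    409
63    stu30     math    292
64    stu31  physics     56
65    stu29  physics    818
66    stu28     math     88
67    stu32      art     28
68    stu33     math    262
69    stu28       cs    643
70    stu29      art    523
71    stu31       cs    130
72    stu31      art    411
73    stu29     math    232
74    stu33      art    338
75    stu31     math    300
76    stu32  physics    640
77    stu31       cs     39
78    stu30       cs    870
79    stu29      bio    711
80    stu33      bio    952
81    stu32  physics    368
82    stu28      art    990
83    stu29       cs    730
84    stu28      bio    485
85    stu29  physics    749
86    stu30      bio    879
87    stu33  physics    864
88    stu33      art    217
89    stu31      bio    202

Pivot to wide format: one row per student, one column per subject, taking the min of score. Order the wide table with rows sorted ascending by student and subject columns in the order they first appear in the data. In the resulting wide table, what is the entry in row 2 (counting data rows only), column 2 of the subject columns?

With rows sorted ascending by student, row 2 is student=stu29. subject columns in first-appearance order: physics, math, bio, cs, art; column 2 is math.
Long rows with student=stu29, subject=math: min(979, 708, 232) = 232.

232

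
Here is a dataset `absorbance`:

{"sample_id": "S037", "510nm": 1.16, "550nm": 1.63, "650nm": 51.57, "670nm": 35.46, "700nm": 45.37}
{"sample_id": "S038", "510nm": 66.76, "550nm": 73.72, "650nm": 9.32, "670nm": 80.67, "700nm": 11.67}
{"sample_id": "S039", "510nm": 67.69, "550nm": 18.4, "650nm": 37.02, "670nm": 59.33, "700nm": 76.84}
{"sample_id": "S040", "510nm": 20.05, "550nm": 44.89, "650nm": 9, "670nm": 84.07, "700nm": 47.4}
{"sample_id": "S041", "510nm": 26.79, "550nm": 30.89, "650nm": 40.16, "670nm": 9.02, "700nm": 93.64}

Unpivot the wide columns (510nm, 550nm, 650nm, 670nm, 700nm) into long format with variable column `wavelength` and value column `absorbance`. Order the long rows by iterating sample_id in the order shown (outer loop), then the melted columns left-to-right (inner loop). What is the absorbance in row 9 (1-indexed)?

80.67

25 rows total (5 × 5). Row 9: index ⌊(9-1)/5⌋ = 1 into sample_id → S038; (9-1) mod 5 = 3 into the melted columns → 670nm.
So row 9 is (S038, 670nm, 80.67); absorbance = 80.67.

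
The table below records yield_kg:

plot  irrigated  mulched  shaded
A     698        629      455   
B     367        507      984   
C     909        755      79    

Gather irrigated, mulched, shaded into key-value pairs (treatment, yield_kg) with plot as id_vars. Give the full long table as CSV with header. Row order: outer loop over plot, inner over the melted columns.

plot,treatment,yield_kg
A,irrigated,698
A,mulched,629
A,shaded,455
B,irrigated,367
B,mulched,507
B,shaded,984
C,irrigated,909
C,mulched,755
C,shaded,79

Each (plot, column) pair becomes one row: 3 × 3 = 9 rows.
For example, (A, irrigated) → yield_kg=698.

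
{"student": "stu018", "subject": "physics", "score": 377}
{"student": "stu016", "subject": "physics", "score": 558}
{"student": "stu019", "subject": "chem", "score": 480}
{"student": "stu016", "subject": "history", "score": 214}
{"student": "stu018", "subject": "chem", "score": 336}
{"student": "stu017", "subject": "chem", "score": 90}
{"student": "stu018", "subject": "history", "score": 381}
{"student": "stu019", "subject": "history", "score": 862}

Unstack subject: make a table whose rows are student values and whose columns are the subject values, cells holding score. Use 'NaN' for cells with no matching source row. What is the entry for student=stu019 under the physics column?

No long-format row has student=stu019 and subject=physics, so the cell is NaN.

NaN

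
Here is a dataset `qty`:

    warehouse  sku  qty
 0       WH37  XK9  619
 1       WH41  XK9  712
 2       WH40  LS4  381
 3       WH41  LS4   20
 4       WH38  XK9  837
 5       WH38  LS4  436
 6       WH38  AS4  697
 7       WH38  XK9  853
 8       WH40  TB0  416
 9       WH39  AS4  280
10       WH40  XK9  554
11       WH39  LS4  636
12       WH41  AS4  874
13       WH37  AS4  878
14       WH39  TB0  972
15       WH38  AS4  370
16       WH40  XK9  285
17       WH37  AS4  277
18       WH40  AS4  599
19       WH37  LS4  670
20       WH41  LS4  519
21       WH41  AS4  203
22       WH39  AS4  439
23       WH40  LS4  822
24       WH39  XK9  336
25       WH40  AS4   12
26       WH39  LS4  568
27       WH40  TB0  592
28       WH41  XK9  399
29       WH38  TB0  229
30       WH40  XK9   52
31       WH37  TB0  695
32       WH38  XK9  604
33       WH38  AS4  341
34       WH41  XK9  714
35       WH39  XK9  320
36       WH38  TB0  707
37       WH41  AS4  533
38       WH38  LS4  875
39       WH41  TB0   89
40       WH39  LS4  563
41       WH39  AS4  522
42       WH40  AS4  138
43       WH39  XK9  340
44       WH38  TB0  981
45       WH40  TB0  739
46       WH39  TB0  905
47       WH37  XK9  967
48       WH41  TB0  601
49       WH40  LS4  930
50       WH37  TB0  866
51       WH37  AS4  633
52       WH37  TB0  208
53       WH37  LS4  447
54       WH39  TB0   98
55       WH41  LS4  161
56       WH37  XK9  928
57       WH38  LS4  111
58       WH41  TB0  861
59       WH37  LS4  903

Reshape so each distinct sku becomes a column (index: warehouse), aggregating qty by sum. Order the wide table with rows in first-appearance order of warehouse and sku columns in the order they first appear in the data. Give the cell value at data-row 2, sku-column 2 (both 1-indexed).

With rows in first-appearance order of warehouse, row 2 is warehouse=WH41. sku columns in first-appearance order: XK9, LS4, AS4, TB0; column 2 is LS4.
Long rows with warehouse=WH41, sku=LS4: 20 + 519 + 161 = 700.

700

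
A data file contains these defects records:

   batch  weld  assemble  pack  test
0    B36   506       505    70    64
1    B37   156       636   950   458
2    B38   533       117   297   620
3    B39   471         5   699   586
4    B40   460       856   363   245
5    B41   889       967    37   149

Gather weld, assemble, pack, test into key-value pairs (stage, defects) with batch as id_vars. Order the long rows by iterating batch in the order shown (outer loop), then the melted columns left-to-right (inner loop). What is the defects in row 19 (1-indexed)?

363

24 rows total (6 × 4). Row 19: index ⌊(19-1)/4⌋ = 4 into batch → B40; (19-1) mod 4 = 2 into the melted columns → pack.
So row 19 is (B40, pack, 363); defects = 363.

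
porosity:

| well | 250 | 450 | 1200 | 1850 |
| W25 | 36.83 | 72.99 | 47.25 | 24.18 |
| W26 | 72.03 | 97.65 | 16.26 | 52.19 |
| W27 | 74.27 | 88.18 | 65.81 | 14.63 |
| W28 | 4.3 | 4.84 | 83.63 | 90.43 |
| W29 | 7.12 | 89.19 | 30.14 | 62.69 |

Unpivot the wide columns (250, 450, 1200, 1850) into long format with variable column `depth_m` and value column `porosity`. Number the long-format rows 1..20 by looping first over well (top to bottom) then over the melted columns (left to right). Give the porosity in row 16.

20 rows total (5 × 4). Row 16: index ⌊(16-1)/4⌋ = 3 into well → W28; (16-1) mod 4 = 3 into the melted columns → 1850.
So row 16 is (W28, 1850, 90.43); porosity = 90.43.

90.43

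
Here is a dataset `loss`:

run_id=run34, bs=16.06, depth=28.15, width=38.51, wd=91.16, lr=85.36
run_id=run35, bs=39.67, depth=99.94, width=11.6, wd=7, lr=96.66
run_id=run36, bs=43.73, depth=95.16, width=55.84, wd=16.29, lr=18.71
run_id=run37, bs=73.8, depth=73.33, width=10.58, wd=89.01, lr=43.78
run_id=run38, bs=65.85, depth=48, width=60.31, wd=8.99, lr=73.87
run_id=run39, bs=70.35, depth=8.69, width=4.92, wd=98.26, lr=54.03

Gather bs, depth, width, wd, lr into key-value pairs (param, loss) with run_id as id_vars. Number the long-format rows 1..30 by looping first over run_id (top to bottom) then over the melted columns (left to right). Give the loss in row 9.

7

30 rows total (6 × 5). Row 9: index ⌊(9-1)/5⌋ = 1 into run_id → run35; (9-1) mod 5 = 3 into the melted columns → wd.
So row 9 is (run35, wd, 7); loss = 7.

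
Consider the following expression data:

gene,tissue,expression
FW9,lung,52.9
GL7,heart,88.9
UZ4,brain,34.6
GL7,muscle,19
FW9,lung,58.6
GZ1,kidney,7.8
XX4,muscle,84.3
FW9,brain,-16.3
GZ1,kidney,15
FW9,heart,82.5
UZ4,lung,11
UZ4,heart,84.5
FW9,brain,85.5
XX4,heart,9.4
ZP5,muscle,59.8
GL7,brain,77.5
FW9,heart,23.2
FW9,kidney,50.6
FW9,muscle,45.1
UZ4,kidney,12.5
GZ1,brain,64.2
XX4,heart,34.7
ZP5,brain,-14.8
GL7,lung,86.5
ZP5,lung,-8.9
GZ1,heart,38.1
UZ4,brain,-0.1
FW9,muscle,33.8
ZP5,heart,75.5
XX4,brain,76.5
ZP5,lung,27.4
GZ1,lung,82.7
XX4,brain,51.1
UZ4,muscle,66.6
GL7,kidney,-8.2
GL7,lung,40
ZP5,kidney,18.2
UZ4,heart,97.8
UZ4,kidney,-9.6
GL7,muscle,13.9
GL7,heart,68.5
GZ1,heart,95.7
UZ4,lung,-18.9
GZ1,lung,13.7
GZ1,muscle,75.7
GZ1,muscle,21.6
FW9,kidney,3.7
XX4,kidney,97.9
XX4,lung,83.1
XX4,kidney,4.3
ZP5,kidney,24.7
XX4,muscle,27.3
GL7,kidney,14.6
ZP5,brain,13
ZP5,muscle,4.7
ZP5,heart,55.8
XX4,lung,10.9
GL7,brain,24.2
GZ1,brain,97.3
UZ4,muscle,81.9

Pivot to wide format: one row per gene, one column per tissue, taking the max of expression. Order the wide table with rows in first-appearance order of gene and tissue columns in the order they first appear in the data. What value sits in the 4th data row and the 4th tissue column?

75.7

With rows in first-appearance order of gene, row 4 is gene=GZ1. tissue columns in first-appearance order: lung, heart, brain, muscle, kidney; column 4 is muscle.
Long rows with gene=GZ1, tissue=muscle: max(75.7, 21.6) = 75.7.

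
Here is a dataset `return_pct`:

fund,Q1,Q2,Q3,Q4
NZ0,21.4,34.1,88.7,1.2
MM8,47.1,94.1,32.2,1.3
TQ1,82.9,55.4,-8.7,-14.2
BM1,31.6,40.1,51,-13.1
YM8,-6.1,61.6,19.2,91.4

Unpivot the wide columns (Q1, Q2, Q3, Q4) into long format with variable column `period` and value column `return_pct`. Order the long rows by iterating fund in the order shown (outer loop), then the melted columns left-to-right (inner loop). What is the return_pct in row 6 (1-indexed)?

20 rows total (5 × 4). Row 6: index ⌊(6-1)/4⌋ = 1 into fund → MM8; (6-1) mod 4 = 1 into the melted columns → Q2.
So row 6 is (MM8, Q2, 94.1); return_pct = 94.1.

94.1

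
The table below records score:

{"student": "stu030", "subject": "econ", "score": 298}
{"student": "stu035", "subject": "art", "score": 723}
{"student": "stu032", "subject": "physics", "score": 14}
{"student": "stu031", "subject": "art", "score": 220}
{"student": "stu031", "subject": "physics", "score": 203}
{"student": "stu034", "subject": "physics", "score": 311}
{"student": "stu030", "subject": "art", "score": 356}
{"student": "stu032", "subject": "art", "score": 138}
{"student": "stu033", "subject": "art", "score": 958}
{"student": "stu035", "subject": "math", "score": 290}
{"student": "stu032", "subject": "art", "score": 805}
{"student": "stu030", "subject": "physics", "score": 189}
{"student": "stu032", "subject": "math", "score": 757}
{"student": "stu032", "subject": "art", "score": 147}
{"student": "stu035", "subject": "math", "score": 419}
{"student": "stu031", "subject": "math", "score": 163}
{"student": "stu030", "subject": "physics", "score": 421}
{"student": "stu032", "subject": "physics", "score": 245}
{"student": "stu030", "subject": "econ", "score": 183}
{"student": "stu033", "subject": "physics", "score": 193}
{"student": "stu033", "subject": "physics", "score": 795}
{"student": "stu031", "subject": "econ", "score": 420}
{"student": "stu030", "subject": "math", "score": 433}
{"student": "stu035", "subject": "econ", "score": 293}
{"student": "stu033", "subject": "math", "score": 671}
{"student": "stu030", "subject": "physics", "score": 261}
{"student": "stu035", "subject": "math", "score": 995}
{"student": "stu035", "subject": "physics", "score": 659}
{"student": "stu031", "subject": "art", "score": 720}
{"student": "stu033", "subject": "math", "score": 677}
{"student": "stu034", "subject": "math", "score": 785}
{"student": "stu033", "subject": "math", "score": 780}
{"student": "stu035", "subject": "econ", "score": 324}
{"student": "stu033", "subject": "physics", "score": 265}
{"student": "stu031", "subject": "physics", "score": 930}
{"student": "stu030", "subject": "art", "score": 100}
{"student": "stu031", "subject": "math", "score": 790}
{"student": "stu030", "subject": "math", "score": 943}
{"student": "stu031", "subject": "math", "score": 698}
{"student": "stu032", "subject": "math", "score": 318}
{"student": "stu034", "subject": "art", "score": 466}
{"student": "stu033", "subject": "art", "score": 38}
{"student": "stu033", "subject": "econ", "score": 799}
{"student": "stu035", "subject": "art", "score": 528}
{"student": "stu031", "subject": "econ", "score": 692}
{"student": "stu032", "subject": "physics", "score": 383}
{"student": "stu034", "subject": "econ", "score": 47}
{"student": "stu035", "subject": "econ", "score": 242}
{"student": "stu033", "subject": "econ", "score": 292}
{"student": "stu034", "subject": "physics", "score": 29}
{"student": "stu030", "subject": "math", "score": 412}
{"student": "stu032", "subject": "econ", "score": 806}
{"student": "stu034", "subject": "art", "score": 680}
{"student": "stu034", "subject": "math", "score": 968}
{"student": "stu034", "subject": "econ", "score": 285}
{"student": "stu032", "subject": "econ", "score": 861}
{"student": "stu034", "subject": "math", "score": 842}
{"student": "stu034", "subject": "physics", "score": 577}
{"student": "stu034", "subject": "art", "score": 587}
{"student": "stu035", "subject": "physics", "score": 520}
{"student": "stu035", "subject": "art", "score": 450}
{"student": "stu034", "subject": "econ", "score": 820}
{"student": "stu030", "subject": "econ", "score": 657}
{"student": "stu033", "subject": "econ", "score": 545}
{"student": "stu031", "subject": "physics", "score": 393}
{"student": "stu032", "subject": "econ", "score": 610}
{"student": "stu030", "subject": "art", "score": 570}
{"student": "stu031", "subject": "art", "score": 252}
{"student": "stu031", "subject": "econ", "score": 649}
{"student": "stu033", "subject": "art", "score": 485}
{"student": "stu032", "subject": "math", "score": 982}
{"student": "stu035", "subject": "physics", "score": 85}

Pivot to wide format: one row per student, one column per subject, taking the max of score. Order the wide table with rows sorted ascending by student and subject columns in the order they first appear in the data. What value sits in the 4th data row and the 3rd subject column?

795

With rows sorted ascending by student, row 4 is student=stu033. subject columns in first-appearance order: econ, art, physics, math; column 3 is physics.
Long rows with student=stu033, subject=physics: max(193, 795, 265) = 795.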